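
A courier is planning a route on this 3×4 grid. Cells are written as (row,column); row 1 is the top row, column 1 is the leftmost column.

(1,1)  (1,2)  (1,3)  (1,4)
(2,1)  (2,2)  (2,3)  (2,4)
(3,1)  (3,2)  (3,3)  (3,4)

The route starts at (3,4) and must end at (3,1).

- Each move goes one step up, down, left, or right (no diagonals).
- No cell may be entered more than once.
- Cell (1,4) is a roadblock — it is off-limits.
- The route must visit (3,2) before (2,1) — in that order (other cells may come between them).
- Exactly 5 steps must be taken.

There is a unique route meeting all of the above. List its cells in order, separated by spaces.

The waypoints must appear in the order (3,2), (2,1), with no cell reused.
Route from (3,4): left 2 to (3,2), up 1 to (2,2), left 1 to (2,1), down 1 to (3,1) — 5 moves in all.
Check: order respected ((3,2) at step 2, (2,1) at step 4); 5 moves as required.

(3,4) (3,3) (3,2) (2,2) (2,1) (3,1)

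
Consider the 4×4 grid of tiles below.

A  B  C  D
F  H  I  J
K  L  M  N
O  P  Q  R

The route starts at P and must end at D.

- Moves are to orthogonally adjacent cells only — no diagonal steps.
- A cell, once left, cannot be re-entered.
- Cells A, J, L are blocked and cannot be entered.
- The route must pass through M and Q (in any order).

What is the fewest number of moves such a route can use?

Any route passes through M and Q in some order between P and D. Summing Manhattan distances along each leg and taking the cheapest ordering (P → Q → M → D) gives a lower bound of 1 + 1 + 3 = 5 moves.
A route of 5 moves achieves this: P → Q → M → I → C → D.
Since 5 matches the lower bound, it is optimal.

5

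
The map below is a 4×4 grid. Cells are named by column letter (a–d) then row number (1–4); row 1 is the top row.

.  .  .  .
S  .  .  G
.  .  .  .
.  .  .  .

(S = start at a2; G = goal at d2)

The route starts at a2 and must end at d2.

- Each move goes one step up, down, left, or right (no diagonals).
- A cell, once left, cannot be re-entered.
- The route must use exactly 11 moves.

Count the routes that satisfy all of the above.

27

Need simple routes of exactly 11 moves from a2 to d2 (Manhattan distance 3, so 4 moves are spent on a detour and 4 undoing it).
Branch systematically from the start, pruning whenever the remaining move budget drops below the Manhattan distance to d2 or differs from it in parity. Grouping the completions by first move — via a1: 10; via a3: 12; via b2: 5 — and summing: 10 + 12 + 5 = 27.
That gives 27 routes.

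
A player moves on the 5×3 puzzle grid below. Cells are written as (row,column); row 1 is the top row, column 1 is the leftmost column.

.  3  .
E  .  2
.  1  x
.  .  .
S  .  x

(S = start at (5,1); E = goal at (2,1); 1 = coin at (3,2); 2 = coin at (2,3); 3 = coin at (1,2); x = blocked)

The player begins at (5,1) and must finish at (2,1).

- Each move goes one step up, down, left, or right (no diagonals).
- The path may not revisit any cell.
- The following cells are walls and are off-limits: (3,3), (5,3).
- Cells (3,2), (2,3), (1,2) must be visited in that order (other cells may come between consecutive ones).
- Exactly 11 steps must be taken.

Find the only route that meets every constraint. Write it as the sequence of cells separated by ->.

(5,1) -> (5,2) -> (4,2) -> (4,1) -> (3,1) -> (3,2) -> (2,2) -> (2,3) -> (1,3) -> (1,2) -> (1,1) -> (2,1)

The waypoints must appear in the order (3,2), (2,3), (1,2), with no cell reused.
Route from (5,1): right 1 to (5,2), up 1 to (4,2), left 1 to (4,1), up 1 to (3,1), right 1 to (3,2), up 1 to (2,2), right 1 to (2,3), up 1 to (1,3), left 2 to (1,1), down 1 to (2,1) — 11 moves in all.
Check: order respected (1 at step 5, 2 at step 7, 3 at step 9); 11 moves as required.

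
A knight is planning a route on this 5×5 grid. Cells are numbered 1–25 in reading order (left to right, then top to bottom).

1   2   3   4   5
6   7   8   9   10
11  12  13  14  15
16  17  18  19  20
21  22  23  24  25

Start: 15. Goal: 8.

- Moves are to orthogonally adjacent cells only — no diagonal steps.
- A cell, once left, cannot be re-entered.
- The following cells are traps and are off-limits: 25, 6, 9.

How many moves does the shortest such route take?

3

The Manhattan distance from 15 to 8 is |3−2| + |5−3| = 3, so at least 3 moves are needed.
A route of 3 moves achieves this: 15 → 14 → 13 → 8.
Since 3 matches the lower bound, it is optimal.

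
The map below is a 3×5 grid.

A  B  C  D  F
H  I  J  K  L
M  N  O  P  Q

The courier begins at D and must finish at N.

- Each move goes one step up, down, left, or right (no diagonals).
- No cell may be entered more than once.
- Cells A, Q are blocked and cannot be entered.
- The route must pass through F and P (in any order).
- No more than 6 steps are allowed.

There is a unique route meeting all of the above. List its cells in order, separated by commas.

D, F, L, K, P, O, N

The budget equals the shortest possible length, so every move has to be on a shortest route through the required cells.
Route from D: right to F, down to L, left to K, down to P, 2× left (reaching N) — 6 moves in all.
Check: all required cells visited; 6 ≤ 6 moves.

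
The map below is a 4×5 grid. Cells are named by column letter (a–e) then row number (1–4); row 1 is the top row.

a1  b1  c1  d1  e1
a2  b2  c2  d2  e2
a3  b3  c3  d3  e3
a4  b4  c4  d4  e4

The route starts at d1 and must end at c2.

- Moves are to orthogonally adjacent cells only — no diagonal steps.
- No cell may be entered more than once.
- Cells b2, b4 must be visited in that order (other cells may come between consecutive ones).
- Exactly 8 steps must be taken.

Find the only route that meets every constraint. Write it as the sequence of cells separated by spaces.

The waypoints must appear in the order b2, b4, with no cell reused.
Route from d1: 2× left (reaching b1), 3× down (reaching b4), right to c4, 2× up (reaching c2) — 8 moves in all.
Check: order respected (b2 at step 3, b4 at step 5); 8 moves as required.

d1 c1 b1 b2 b3 b4 c4 c3 c2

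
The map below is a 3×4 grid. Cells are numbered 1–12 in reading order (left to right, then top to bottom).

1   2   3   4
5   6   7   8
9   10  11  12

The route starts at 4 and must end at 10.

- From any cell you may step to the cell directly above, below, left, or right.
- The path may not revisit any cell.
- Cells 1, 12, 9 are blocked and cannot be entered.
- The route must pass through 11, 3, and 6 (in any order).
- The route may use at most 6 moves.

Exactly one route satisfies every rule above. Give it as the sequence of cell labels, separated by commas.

4, 3, 2, 6, 7, 11, 10

The budget equals the shortest possible length, so every move has to be on a shortest route through the required cells.
Route from 4: left 2 to 2, down 1 to 6, right 1 to 7, down 1 to 11, left 1 to 10 — 6 moves in all.
Check: all required cells visited; 6 ≤ 6 moves.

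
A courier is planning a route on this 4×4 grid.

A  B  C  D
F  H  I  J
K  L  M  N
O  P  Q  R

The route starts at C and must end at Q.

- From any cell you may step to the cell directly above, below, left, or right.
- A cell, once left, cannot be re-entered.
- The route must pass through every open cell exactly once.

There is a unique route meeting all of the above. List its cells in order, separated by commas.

Need to visit all 16 open cells exactly once, starting at C and ending at Q.
Route from C: right to D, down to J, 2× left (reaching H), up to B, left to A, 3× down (reaching O), right to P, up to L, 2× right (reaching N), down to R, left to Q — 15 moves in all.
Check: all 16 open cells covered.

C, D, J, I, H, B, A, F, K, O, P, L, M, N, R, Q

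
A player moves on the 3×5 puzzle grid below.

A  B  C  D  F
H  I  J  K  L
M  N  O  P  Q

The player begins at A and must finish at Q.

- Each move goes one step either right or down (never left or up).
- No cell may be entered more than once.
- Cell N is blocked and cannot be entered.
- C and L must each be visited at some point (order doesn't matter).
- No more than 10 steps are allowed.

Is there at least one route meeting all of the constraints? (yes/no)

One route that works: A → B → C → J → K → L → Q.

yes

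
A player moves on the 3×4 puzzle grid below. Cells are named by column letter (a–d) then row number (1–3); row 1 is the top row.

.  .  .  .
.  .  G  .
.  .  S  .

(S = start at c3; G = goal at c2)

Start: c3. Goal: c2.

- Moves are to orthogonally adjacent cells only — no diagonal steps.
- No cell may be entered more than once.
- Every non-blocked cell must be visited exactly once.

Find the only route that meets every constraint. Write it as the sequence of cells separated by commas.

c3, d3, d2, d1, c1, b1, a1, a2, a3, b3, b2, c2

Need to visit all 12 open cells exactly once, starting at c3 and ending at c2.
Cell a3 has only two open neighbours (a2 and b3), so the path must pass straight through it: one of those is the cell it's entered from and the other is where it exits.
Route from c3: right 1 to d3, up 2 to d1, left 3 to a1, down 2 to a3, right 1 to b3, up 1 to b2, right 1 to c2 — 11 moves in all.
Check: all 12 open cells covered.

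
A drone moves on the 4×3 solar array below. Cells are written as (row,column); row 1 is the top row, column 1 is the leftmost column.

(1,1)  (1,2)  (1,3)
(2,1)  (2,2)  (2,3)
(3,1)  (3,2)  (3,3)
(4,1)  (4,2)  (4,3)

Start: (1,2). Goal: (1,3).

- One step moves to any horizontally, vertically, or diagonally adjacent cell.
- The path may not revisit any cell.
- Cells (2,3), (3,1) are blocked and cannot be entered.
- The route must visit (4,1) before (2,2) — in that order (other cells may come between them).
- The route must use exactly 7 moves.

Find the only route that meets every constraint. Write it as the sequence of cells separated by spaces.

(1,2) (2,1) (3,2) (4,1) (4,2) (3,3) (2,2) (1,3)

The waypoints must appear in the order (4,1), (2,2), with no cell reused.
Route from (1,2): down-left 1 to (2,1), down-right 1 to (3,2), down-left 1 to (4,1), right 1 to (4,2), up-right 1 to (3,3), up-left 1 to (2,2), up-right 1 to (1,3) — 7 moves in all.
Check: order respected ((4,1) at step 3, (2,2) at step 6); 7 moves as required.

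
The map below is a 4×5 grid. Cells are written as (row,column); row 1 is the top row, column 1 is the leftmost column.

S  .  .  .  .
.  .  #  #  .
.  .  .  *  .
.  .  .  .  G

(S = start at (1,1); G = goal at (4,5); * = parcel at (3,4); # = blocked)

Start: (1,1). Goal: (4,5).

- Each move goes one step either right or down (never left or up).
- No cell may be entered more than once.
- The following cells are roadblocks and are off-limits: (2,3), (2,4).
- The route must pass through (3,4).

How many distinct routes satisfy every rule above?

6

A right/down-only route from (1,1) to (4,5) makes exactly 3 down-moves and 4 right-moves in some order.
With no other constraints that would be C(7,3) = 35 routes.
Split at (3,4) and multiply the segment counts (each segment already excludes blocked cells): (1,1)→(3,4): 3; (3,4)→(4,5): 2; product = 6.
That gives 6 routes.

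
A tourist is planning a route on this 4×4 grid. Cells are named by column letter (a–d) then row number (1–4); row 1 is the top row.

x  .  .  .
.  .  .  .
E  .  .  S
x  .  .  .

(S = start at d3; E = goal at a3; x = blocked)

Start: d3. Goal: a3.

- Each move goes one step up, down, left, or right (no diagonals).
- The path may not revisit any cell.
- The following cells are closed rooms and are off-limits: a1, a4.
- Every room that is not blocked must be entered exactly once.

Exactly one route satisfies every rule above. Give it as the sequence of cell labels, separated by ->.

Need to visit all 14 open cells exactly once, starting at d3 and ending at a3.
Route from d3: down to d4, 2× left (reaching b4), up to b3, right to c3, up to c2, right to d2, up to d1, 2× left (reaching b1), down to b2, left to a2, down to a3 — 13 moves in all.
Check: all 14 open cells covered.

d3 -> d4 -> c4 -> b4 -> b3 -> c3 -> c2 -> d2 -> d1 -> c1 -> b1 -> b2 -> a2 -> a3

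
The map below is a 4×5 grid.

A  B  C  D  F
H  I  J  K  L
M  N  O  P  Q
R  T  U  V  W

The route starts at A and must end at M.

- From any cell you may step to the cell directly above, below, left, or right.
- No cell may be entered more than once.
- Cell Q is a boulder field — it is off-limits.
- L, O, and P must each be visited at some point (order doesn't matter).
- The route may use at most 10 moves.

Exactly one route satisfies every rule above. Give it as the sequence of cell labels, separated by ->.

Any route must reach L, O, and P and still end at M within 10 moves, so the order of the required stops is forced.
Route from A: right 4 to F, down 1 to L, left 1 to K, down 1 to P, left 3 to M — 10 moves in all.
Check: all required cells visited; 10 ≤ 10 moves.

A -> B -> C -> D -> F -> L -> K -> P -> O -> N -> M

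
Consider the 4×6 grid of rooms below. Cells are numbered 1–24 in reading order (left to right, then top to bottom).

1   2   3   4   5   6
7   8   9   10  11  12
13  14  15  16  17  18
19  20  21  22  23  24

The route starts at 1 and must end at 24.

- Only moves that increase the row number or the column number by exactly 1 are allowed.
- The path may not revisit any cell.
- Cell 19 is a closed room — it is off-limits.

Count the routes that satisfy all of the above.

A right/down-only route from 1 to 24 makes exactly 3 down-moves and 5 right-moves in some order.
With no other constraints that would be C(8,3) = 56 routes.
Subtract routes through each blocked cell (inclusion–exclusion for overlaps): − through 19: 1 → 55.
That gives 55 routes.

55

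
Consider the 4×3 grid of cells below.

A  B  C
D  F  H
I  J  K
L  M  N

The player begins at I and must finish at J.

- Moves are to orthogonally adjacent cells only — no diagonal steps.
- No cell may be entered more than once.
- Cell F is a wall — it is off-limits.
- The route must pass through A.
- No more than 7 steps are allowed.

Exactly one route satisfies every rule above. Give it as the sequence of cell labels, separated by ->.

I -> D -> A -> B -> C -> H -> K -> J

The 7-move cap with required stops at A leaves no slack for detours.
Route from I: up 2 to A, right 2 to C, down 2 to K, left 1 to J — 7 moves in all.
Check: all required cells visited; 7 ≤ 7 moves.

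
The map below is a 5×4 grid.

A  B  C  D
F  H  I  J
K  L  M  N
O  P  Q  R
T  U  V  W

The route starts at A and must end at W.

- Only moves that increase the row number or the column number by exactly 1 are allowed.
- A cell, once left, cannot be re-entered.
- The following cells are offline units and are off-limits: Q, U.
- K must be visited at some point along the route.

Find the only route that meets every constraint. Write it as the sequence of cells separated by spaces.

A F K L M N R W

Moves only go right or down, so the column and row indices never decrease.
Route from A: 2× down (reaching K), 3× right (reaching N), 2× down (reaching W) — 7 moves in all.
Check: all required cells visited.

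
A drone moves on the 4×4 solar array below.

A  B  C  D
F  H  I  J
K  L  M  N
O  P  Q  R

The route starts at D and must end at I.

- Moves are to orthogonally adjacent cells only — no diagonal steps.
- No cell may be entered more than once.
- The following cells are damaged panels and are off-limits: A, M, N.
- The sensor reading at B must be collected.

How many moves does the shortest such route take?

4

Any route passes through B somewhere between D and I. Summing Manhattan distances along the two legs (D → B → I) gives a lower bound of 2 + 2 = 4 moves.
A route of 4 moves achieves this: D → C → B → H → I.
Since 4 matches the lower bound, it is optimal.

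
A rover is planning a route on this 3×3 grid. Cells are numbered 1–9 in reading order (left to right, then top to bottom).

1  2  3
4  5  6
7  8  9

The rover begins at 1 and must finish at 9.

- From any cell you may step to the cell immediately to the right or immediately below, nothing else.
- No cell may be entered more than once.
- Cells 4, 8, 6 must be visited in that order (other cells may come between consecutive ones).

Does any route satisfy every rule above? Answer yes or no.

6 lies above 8, so going from 8 to 6 would need an upward move — but moves only go right/down, so 8 cannot be visited before 6.

no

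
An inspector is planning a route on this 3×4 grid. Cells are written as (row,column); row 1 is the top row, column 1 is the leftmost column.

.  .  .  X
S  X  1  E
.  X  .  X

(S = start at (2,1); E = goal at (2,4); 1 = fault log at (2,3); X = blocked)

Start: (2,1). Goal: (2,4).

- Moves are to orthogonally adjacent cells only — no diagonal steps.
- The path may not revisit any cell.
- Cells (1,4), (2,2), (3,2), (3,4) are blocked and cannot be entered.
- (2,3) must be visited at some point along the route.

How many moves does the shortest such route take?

5

Any route passes through (2,3) somewhere between (2,1) and (2,4). Summing Manhattan distances along the two legs ((2,1) → (2,3) → (2,4)) gives a lower bound of 2 + 1 = 3 moves.
That bound ignores the blocked cells. Measuring each leg by the fewest moves that actually steer around them ((2,1)→(2,3): 4; (2,3)→(2,4): 1) raises the lower bound to 5.
A route of 5 moves exists: (2,1) → (1,1) → (1,2) → (1,3) → (2,3) → (2,4).
Since 5 matches that lower bound, it is optimal.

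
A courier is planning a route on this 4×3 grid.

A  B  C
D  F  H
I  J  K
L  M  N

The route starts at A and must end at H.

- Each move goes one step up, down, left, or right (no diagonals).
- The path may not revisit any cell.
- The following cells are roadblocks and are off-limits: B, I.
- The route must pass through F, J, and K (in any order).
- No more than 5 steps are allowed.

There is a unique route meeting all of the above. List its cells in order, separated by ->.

A -> D -> F -> J -> K -> H

The budget equals the shortest possible length, so every move has to be on a shortest route through the required cells.
Route from A: down to D, right to F, down to J, right to K, up to H — 5 moves in all.
Check: all required cells visited; 5 ≤ 5 moves.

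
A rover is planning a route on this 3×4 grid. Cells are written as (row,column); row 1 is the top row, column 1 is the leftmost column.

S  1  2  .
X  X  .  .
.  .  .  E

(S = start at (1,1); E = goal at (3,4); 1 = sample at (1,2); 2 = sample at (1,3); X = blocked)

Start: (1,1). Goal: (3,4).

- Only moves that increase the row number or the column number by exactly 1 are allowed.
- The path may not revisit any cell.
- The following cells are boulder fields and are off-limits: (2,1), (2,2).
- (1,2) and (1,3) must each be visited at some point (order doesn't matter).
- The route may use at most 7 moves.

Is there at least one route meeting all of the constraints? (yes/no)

One route that works: (1,1) → (1,2) → (1,3) → (2,3) → (3,3) → (3,4).

yes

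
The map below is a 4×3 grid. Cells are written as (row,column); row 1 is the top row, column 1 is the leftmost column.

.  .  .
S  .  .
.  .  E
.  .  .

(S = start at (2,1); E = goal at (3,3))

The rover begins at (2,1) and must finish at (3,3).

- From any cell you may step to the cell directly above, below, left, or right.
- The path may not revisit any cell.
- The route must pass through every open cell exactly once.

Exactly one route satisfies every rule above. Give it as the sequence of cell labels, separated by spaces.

(2,1) (1,1) (1,2) (1,3) (2,3) (2,2) (3,2) (3,1) (4,1) (4,2) (4,3) (3,3)

Need to visit all 12 open cells exactly once, starting at (2,1) and ending at (3,3).
Cell (4,3) has only two open neighbours ((3,3) and (4,2)), so the path must pass straight through it: one of those is the cell it's entered from and the other is where it exits.
Route from (2,1): up 1 to (1,1), right 2 to (1,3), down 1 to (2,3), left 1 to (2,2), down 1 to (3,2), left 1 to (3,1), down 1 to (4,1), right 2 to (4,3), up 1 to (3,3) — 11 moves in all.
Check: all 12 open cells covered.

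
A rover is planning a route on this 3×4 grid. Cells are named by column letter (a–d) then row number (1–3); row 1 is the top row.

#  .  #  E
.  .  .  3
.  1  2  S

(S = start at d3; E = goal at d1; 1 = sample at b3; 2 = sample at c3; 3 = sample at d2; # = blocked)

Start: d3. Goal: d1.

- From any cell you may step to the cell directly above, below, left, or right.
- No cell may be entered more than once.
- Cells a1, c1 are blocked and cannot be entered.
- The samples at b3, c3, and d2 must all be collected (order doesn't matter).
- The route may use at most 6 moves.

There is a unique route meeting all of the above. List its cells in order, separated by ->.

d3 -> c3 -> b3 -> b2 -> c2 -> d2 -> d1

The 6-move cap with required stops at b3, c3, d2 leaves no slack for detours.
Route from d3: left 2 to b3, up 1 to b2, right 2 to d2, up 1 to d1 — 6 moves in all.
Check: all required cells visited; 6 ≤ 6 moves.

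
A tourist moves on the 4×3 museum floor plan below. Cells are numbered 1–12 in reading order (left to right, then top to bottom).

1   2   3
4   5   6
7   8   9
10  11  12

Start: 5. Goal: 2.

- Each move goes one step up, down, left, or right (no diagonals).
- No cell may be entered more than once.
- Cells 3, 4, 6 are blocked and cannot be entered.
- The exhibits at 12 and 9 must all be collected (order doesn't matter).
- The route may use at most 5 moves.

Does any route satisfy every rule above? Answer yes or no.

Every way from 9 onward to 2 runs back through 5, which the route has already used — so it cannot be completed without a revisit.

no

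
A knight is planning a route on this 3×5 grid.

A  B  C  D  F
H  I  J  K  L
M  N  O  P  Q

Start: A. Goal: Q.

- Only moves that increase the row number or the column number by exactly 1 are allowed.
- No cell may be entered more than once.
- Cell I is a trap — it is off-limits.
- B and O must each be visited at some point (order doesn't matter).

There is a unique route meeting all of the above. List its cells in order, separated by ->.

A -> B -> C -> J -> O -> P -> Q

Moves only go right or down, so the column and row indices never decrease.
Route from A: 2× right (reaching C), 2× down (reaching O), 2× right (reaching Q) — 6 moves in all.
Check: all required cells visited.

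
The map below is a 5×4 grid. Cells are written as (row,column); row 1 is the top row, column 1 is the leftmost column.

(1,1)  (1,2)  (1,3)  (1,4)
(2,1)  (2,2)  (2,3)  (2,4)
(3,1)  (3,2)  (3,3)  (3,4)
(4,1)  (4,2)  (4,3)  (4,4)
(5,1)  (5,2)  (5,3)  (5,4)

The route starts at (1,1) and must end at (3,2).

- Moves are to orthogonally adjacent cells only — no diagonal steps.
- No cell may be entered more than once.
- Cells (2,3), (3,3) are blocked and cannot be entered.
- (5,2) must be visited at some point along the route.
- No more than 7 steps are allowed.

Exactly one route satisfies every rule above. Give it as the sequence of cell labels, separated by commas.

The budget equals the shortest possible length, so every move has to be on a shortest route through the required cells.
Route from (1,1): down 4 to (5,1), right 1 to (5,2), up 2 to (3,2) — 7 moves in all.
Check: all required cells visited; 7 ≤ 7 moves.

(1,1), (2,1), (3,1), (4,1), (5,1), (5,2), (4,2), (3,2)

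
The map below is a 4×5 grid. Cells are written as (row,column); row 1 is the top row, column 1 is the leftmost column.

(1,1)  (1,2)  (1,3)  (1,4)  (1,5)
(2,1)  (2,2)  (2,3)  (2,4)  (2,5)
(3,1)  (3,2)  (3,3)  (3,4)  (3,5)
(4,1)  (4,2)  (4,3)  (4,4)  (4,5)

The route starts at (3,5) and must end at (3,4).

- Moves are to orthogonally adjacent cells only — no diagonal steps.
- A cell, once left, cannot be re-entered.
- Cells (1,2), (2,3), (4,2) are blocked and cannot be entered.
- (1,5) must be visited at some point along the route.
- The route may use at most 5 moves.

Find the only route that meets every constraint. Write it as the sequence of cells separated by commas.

(3,5), (2,5), (1,5), (1,4), (2,4), (3,4)

Any route must reach (1,5) and still end at (3,4) within 5 moves, so the order of the required stops is forced.
Route from (3,5): up 2 to (1,5), left 1 to (1,4), down 2 to (3,4) — 5 moves in all.
Check: all required cells visited; 5 ≤ 5 moves.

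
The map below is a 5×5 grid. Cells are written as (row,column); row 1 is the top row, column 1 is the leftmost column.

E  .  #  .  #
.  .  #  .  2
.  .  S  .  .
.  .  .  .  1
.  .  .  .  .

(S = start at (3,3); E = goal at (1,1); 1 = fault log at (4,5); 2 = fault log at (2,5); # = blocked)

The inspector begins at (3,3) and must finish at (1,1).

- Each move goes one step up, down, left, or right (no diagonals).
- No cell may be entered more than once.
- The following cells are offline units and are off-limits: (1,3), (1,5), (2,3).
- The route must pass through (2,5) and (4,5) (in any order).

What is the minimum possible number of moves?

12

Any route passes through (2,5) and (4,5) in some order between (3,3) and (1,1). Summing Manhattan distances along each leg and taking the cheapest ordering ((3,3) → (4,5) → (2,5) → (1,1)) gives a lower bound of 3 + 2 + 5 = 10 moves.
That bound ignores the blocked cells. Measuring each leg by the fewest moves that actually steer around them ((3,3)→(4,5): 3; (4,5)→(2,5): 2; (2,5)→(1,1): 7) raises the lower bound to 12.
A route of 12 moves exists: (3,3) → (3,4) → (2,4) → (2,5) → (3,5) → (4,5) → (4,4) → (4,3) → (4,2) → (3,2) → (2,2) → (1,2) → (1,1).
Since 12 matches that lower bound, it is optimal.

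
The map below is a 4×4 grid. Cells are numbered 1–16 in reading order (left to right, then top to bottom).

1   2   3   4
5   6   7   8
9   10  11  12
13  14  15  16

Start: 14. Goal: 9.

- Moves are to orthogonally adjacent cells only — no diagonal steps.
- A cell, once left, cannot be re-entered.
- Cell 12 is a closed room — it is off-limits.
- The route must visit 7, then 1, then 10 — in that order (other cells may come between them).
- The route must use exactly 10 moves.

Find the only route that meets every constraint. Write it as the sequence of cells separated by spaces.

14 15 11 7 3 2 1 5 6 10 9

The waypoints must appear in the order 7, 1, 10, with no cell reused.
Route from 14: right to 15, 3× up (reaching 3), 2× left (reaching 1), down to 5, right to 6, down to 10, left to 9 — 10 moves in all.
Check: order respected (7 at step 3, 1 at step 6, 10 at step 9); 10 moves as required.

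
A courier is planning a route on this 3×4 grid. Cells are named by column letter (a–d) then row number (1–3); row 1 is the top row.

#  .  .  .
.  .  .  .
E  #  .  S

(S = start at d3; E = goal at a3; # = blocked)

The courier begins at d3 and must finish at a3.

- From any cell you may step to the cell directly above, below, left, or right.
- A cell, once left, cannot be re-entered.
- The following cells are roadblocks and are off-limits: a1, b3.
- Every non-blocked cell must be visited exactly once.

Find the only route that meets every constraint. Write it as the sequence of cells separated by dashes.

d3 - c3 - c2 - d2 - d1 - c1 - b1 - b2 - a2 - a3

Need to visit all 10 open cells exactly once, starting at d3 and ending at a3.
Cell c3 has only two open neighbours (c2 and d3), so the path must pass straight through it: one of those is the cell it's entered from and the other is where it exits.
Route from d3: left to c3, up to c2, right to d2, up to d1, 2× left (reaching b1), down to b2, left to a2, down to a3 — 9 moves in all.
Check: all 10 open cells covered.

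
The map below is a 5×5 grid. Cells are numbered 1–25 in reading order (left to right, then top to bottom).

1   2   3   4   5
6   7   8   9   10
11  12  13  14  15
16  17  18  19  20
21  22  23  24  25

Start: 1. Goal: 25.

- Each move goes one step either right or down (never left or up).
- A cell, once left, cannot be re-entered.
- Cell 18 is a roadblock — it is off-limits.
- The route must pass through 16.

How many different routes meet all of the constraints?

A right/down-only route from 1 to 25 makes exactly 4 down-moves and 4 right-moves in some order.
With no other constraints that would be C(8,4) = 70 routes.
Split at 16 and multiply the segment counts (each segment already excludes blocked cells): 1→16: 1; 16→25: 2; product = 2.
That gives 2 routes.

2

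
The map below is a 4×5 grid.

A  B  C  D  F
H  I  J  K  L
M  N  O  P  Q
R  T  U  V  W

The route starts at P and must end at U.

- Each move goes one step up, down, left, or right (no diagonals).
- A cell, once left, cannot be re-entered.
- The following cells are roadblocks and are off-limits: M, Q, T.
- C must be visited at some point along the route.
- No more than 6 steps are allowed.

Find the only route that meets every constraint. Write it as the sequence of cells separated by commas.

Any route must reach C and still end at U within 6 moves, so the order of the required stops is forced.
Route from P: 2× up (reaching D), left to C, 3× down (reaching U) — 6 moves in all.
Check: all required cells visited; 6 ≤ 6 moves.

P, K, D, C, J, O, U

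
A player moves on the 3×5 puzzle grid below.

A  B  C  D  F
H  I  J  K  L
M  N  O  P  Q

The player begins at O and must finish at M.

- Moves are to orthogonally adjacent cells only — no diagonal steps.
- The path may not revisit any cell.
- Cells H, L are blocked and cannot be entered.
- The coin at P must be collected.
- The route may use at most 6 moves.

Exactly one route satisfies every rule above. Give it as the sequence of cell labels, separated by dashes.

Any route must reach P and still end at M within 6 moves, so the order of the required stops is forced.
Route from O: right 1 to P, up 1 to K, left 2 to I, down 1 to N, left 1 to M — 6 moves in all.
Check: all required cells visited; 6 ≤ 6 moves.

O - P - K - J - I - N - M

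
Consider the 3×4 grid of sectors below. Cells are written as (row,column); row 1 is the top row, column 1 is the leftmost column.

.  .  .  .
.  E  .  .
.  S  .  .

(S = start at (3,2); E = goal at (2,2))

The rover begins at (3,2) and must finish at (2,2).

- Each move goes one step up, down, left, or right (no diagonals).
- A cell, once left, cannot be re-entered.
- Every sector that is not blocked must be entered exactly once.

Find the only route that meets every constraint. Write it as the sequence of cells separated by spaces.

Need to visit all 12 open cells exactly once, starting at (3,2) and ending at (2,2).
Cell (1,1) has only two open neighbours ((2,1) and (1,2)), so the path must pass straight through it: one of those is the cell it's entered from and the other is where it exits.
Route from (3,2): left to (3,1), 2× up (reaching (1,1)), 3× right (reaching (1,4)), 2× down (reaching (3,4)), left to (3,3), up to (2,3), left to (2,2) — 11 moves in all.
Check: all 12 open cells covered.

(3,2) (3,1) (2,1) (1,1) (1,2) (1,3) (1,4) (2,4) (3,4) (3,3) (2,3) (2,2)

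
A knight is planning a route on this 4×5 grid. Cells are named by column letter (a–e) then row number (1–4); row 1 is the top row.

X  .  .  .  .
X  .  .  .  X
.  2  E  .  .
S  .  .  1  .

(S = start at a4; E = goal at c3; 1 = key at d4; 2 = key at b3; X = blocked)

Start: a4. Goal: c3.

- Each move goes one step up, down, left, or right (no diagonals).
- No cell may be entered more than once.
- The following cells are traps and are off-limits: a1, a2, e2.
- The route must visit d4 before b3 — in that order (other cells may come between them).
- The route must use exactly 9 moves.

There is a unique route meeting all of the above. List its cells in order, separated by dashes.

a4 - b4 - c4 - d4 - d3 - d2 - c2 - b2 - b3 - c3

The waypoints must appear in the order d4, b3, with no cell reused.
Route from a4: right 3 to d4, up 2 to d2, left 2 to b2, down 1 to b3, right 1 to c3 — 9 moves in all.
Check: order respected (1 at step 3, 2 at step 8); 9 moves as required.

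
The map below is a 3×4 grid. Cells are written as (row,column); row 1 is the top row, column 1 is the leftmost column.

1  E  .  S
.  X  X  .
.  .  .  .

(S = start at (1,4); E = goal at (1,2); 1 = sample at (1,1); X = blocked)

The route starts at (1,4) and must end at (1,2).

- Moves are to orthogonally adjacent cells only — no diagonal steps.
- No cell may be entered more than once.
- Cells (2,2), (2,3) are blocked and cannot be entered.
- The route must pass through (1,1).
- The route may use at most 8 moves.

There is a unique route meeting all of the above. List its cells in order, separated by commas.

(1,4), (2,4), (3,4), (3,3), (3,2), (3,1), (2,1), (1,1), (1,2)

The budget equals the shortest possible length, so every move has to be on a shortest route through the required cells.
Route from (1,4): down 2 to (3,4), left 3 to (3,1), up 2 to (1,1), right 1 to (1,2) — 8 moves in all.
Check: all required cells visited; 8 ≤ 8 moves.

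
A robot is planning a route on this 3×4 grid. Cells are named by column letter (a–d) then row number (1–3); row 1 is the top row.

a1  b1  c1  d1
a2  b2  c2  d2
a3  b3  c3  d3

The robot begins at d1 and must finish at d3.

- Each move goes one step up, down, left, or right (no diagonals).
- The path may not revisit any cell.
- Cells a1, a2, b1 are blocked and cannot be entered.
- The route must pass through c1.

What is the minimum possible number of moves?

Any route passes through c1 somewhere between d1 and d3. Summing Manhattan distances along the two legs (d1 → c1 → d3) gives a lower bound of 1 + 3 = 4 moves.
A route of 4 moves achieves this: d1 → c1 → c2 → c3 → d3.
Since 4 matches the lower bound, it is optimal.

4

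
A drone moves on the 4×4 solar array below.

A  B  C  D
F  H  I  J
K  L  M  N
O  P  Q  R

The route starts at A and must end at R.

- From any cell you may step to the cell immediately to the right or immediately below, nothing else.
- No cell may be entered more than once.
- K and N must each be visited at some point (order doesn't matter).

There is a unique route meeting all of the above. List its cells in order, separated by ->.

Moves only go right or down, so the column and row indices never decrease.
Route from A: 2× down (reaching K), 3× right (reaching N), down to R — 6 moves in all.
Check: all required cells visited.

A -> F -> K -> L -> M -> N -> R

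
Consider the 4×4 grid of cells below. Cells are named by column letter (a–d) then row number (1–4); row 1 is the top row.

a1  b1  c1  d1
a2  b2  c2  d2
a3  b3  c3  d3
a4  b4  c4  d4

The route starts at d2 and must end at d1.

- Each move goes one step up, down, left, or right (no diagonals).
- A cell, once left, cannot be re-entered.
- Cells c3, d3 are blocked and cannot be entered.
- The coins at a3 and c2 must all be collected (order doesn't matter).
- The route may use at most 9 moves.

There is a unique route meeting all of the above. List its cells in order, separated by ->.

The budget equals the shortest possible length, so every move has to be on a shortest route through the required cells.
Route from d2: left 2 to b2, down 1 to b3, left 1 to a3, up 2 to a1, right 3 to d1 — 9 moves in all.
Check: all required cells visited; 9 ≤ 9 moves.

d2 -> c2 -> b2 -> b3 -> a3 -> a2 -> a1 -> b1 -> c1 -> d1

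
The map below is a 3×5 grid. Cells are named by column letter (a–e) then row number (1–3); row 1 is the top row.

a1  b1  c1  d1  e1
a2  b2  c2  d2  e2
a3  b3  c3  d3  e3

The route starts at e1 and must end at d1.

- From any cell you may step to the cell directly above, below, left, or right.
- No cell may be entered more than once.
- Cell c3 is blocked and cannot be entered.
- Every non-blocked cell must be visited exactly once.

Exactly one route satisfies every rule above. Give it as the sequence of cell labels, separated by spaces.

e1 e2 e3 d3 d2 c2 b2 b3 a3 a2 a1 b1 c1 d1

Need to visit all 14 open cells exactly once, starting at e1 and ending at d1.
Route from e1: 2× down (reaching e3), left to d3, up to d2, 2× left (reaching b2), down to b3, left to a3, 2× up (reaching a1), 3× right (reaching d1) — 13 moves in all.
Check: all 14 open cells covered.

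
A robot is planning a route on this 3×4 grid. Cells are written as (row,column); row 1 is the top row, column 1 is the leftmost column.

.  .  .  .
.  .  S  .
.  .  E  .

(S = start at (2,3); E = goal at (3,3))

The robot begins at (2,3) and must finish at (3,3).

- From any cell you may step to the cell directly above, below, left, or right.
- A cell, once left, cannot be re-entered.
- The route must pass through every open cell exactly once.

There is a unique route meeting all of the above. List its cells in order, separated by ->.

(2,3) -> (2,2) -> (3,2) -> (3,1) -> (2,1) -> (1,1) -> (1,2) -> (1,3) -> (1,4) -> (2,4) -> (3,4) -> (3,3)

Need to visit all 12 open cells exactly once, starting at (2,3) and ending at (3,3).
Cell (3,1) has only two open neighbours ((2,1) and (3,2)), so the path must pass straight through it: one of those is the cell it's entered from and the other is where it exits.
Route from (2,3): left to (2,2), down to (3,2), left to (3,1), 2× up (reaching (1,1)), 3× right (reaching (1,4)), 2× down (reaching (3,4)), left to (3,3) — 11 moves in all.
Check: all 12 open cells covered.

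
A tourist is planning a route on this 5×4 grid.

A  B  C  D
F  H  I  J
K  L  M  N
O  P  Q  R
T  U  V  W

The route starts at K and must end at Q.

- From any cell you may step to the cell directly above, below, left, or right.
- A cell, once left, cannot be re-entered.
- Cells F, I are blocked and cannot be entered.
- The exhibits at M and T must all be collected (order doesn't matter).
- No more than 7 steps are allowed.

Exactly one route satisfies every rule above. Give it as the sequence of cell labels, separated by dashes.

The budget equals the shortest possible length, so every move has to be on a shortest route through the required cells.
Route from K: 2× down (reaching T), right to U, 2× up (reaching L), right to M, down to Q — 7 moves in all.
Check: all required cells visited; 7 ≤ 7 moves.

K - O - T - U - P - L - M - Q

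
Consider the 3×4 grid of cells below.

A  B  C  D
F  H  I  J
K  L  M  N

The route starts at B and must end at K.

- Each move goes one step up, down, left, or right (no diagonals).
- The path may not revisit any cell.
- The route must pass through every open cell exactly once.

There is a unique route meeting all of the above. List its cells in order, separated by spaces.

Need to visit all 12 open cells exactly once, starting at B and ending at K.
Cell D has only two open neighbours (J and C), so the path must pass straight through it: one of those is the cell it's entered from and the other is where it exits.
Route from B: left 1 to A, down 1 to F, right 2 to I, up 1 to C, right 1 to D, down 2 to N, left 3 to K — 11 moves in all.
Check: all 12 open cells covered.

B A F H I C D J N M L K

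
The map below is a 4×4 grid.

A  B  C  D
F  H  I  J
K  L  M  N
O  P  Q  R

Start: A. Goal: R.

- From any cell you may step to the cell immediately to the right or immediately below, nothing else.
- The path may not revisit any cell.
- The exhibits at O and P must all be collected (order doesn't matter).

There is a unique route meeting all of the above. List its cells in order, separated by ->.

Moves only go right or down, so the column and row indices never decrease.
Route from A: down 3 to O, right 3 to R — 6 moves in all.
Check: all required cells visited.

A -> F -> K -> O -> P -> Q -> R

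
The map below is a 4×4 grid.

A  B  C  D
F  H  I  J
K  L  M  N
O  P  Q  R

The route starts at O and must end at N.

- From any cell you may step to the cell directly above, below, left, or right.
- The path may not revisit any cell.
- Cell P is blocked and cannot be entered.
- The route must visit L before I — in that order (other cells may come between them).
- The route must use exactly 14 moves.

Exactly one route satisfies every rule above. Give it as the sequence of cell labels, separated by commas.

O, K, L, H, F, A, B, C, D, J, I, M, Q, R, N

The waypoints must appear in the order L, I, with no cell reused.
Route from O: up to K, right to L, up to H, left to F, up to A, 3× right (reaching D), down to J, left to I, 2× down (reaching Q), right to R, up to N — 14 moves in all.
Check: order respected (L at step 2, I at step 10); 14 moves as required.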